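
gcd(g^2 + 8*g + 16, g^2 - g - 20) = g + 4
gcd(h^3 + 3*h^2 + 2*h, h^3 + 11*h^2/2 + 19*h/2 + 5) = h^2 + 3*h + 2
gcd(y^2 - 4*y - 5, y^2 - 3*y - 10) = y - 5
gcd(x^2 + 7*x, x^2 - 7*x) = x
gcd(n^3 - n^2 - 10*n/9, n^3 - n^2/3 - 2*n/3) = n^2 + 2*n/3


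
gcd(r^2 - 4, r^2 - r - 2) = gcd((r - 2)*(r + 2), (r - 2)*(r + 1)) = r - 2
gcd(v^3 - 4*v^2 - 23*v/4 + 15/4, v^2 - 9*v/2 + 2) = v - 1/2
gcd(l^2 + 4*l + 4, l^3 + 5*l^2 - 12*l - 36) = l + 2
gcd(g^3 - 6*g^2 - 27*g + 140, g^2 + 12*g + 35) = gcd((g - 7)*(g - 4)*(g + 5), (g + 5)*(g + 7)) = g + 5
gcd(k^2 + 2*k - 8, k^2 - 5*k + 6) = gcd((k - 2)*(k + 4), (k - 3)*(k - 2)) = k - 2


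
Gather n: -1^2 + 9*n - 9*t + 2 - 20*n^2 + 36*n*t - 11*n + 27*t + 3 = -20*n^2 + n*(36*t - 2) + 18*t + 4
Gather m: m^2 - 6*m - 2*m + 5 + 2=m^2 - 8*m + 7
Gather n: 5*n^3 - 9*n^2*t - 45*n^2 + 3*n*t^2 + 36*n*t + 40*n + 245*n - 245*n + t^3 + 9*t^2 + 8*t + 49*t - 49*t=5*n^3 + n^2*(-9*t - 45) + n*(3*t^2 + 36*t + 40) + t^3 + 9*t^2 + 8*t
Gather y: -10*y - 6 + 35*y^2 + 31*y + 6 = 35*y^2 + 21*y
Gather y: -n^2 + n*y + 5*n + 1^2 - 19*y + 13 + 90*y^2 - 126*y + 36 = -n^2 + 5*n + 90*y^2 + y*(n - 145) + 50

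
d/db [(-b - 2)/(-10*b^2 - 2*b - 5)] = (-10*b^2 - 40*b + 1)/(100*b^4 + 40*b^3 + 104*b^2 + 20*b + 25)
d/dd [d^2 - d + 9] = 2*d - 1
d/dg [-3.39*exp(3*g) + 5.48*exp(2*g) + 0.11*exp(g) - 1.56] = (-10.17*exp(2*g) + 10.96*exp(g) + 0.11)*exp(g)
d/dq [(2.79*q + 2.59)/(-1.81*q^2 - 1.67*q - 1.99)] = (5.0499*q^2 + 9.3758*q - 1.2268)/(3.2761*q^4 + 6.0454*q^3 + 9.9927*q^2 + 6.6466*q + 3.9601)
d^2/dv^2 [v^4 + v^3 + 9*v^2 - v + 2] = 12*v^2 + 6*v + 18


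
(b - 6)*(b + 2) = b^2 - 4*b - 12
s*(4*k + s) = 4*k*s + s^2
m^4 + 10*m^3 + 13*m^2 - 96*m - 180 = (m - 3)*(m + 2)*(m + 5)*(m + 6)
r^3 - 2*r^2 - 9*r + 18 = (r - 3)*(r - 2)*(r + 3)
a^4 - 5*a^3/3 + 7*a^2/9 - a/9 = a*(a - 1)*(a - 1/3)^2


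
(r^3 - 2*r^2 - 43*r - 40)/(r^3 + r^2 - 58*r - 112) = (r^2 + 6*r + 5)/(r^2 + 9*r + 14)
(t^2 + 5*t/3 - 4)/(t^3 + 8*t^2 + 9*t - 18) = (t - 4/3)/(t^2 + 5*t - 6)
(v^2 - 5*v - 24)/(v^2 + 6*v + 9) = (v - 8)/(v + 3)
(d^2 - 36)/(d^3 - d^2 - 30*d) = (d + 6)/(d*(d + 5))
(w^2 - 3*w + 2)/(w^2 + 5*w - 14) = (w - 1)/(w + 7)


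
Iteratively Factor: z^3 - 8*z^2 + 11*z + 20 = (z - 5)*(z^2 - 3*z - 4) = (z - 5)*(z + 1)*(z - 4)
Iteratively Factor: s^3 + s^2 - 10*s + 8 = (s - 2)*(s^2 + 3*s - 4) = (s - 2)*(s + 4)*(s - 1)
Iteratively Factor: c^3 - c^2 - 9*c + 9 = (c - 1)*(c^2 - 9) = (c - 3)*(c - 1)*(c + 3)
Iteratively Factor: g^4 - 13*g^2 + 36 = (g - 3)*(g^3 + 3*g^2 - 4*g - 12) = (g - 3)*(g + 3)*(g^2 - 4) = (g - 3)*(g + 2)*(g + 3)*(g - 2)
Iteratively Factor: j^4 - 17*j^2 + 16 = (j - 4)*(j^3 + 4*j^2 - j - 4) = (j - 4)*(j + 4)*(j^2 - 1) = (j - 4)*(j + 1)*(j + 4)*(j - 1)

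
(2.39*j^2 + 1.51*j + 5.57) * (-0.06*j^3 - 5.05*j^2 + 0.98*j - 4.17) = -0.1434*j^5 - 12.1601*j^4 - 5.6175*j^3 - 36.615*j^2 - 0.838099999999999*j - 23.2269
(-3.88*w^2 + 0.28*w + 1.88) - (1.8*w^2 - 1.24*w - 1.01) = -5.68*w^2 + 1.52*w + 2.89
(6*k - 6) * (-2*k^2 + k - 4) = -12*k^3 + 18*k^2 - 30*k + 24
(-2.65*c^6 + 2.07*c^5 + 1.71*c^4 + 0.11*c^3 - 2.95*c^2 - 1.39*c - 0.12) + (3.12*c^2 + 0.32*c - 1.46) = -2.65*c^6 + 2.07*c^5 + 1.71*c^4 + 0.11*c^3 + 0.17*c^2 - 1.07*c - 1.58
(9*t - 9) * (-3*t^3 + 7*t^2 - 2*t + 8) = -27*t^4 + 90*t^3 - 81*t^2 + 90*t - 72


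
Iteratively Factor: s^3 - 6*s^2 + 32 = (s + 2)*(s^2 - 8*s + 16) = (s - 4)*(s + 2)*(s - 4)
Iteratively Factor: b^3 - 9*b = (b)*(b^2 - 9) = b*(b + 3)*(b - 3)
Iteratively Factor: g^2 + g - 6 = (g + 3)*(g - 2)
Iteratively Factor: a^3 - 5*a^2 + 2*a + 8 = (a + 1)*(a^2 - 6*a + 8) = (a - 2)*(a + 1)*(a - 4)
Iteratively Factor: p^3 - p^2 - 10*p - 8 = (p + 2)*(p^2 - 3*p - 4) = (p + 1)*(p + 2)*(p - 4)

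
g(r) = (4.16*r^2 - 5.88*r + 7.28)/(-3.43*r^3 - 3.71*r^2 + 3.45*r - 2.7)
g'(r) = (8.32*r - 5.88)/(-3.43*r^3 - 3.71*r^2 + 3.45*r - 2.7) + (4.16*r^2 - 5.88*r + 7.28)*(10.29*r^2 + 7.42*r - 3.45)/(-3.43*r^3 - 3.71*r^2 + 3.45*r - 2.7)^2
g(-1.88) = 67.07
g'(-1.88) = 2538.99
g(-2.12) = 6.41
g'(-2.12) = 25.04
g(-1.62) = -8.05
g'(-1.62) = 32.60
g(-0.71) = -2.34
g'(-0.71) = 0.61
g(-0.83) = -2.44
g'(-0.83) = 1.08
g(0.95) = -0.95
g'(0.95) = 1.80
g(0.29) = -2.83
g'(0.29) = 1.07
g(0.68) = -1.65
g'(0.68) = 3.41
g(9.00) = -0.11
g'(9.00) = 0.01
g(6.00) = -0.14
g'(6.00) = 0.02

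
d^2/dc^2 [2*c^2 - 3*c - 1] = 4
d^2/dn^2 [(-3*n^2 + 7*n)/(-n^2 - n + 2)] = 4*(-5*n^3 + 9*n^2 - 21*n - 1)/(n^6 + 3*n^5 - 3*n^4 - 11*n^3 + 6*n^2 + 12*n - 8)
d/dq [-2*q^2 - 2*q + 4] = -4*q - 2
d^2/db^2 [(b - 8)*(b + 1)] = 2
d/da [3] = 0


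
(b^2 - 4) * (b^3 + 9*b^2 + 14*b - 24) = b^5 + 9*b^4 + 10*b^3 - 60*b^2 - 56*b + 96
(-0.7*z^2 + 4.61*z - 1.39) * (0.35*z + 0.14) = -0.245*z^3 + 1.5155*z^2 + 0.1589*z - 0.1946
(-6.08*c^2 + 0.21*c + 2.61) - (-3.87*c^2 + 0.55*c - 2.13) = -2.21*c^2 - 0.34*c + 4.74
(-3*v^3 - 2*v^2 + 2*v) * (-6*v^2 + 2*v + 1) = 18*v^5 + 6*v^4 - 19*v^3 + 2*v^2 + 2*v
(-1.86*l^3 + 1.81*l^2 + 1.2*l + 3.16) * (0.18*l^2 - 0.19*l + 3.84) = -0.3348*l^5 + 0.6792*l^4 - 7.2703*l^3 + 7.2912*l^2 + 4.0076*l + 12.1344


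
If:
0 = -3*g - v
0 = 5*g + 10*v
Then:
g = 0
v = 0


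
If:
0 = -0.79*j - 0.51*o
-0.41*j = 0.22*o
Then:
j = 0.00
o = 0.00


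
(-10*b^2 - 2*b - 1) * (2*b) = -20*b^3 - 4*b^2 - 2*b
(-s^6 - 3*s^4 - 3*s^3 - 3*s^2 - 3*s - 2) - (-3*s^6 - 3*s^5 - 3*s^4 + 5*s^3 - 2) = 2*s^6 + 3*s^5 - 8*s^3 - 3*s^2 - 3*s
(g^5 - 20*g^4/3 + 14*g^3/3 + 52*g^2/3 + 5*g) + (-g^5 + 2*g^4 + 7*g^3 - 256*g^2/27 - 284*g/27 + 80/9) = -14*g^4/3 + 35*g^3/3 + 212*g^2/27 - 149*g/27 + 80/9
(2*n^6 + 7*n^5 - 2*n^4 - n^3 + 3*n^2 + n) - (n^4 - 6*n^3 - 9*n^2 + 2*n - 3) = 2*n^6 + 7*n^5 - 3*n^4 + 5*n^3 + 12*n^2 - n + 3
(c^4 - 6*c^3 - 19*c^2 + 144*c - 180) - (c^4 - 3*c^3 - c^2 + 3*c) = -3*c^3 - 18*c^2 + 141*c - 180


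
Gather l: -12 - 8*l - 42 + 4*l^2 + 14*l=4*l^2 + 6*l - 54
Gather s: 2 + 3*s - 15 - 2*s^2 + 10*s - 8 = -2*s^2 + 13*s - 21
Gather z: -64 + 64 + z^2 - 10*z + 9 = z^2 - 10*z + 9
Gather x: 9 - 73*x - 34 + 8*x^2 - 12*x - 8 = 8*x^2 - 85*x - 33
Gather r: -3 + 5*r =5*r - 3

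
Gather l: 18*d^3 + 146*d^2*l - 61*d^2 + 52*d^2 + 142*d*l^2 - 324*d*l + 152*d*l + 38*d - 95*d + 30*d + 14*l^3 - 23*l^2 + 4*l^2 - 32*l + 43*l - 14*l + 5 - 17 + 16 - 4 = 18*d^3 - 9*d^2 - 27*d + 14*l^3 + l^2*(142*d - 19) + l*(146*d^2 - 172*d - 3)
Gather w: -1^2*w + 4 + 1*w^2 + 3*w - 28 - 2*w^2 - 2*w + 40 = 16 - w^2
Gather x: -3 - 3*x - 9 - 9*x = -12*x - 12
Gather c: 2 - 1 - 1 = 0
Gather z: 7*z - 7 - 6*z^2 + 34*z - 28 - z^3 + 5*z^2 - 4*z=-z^3 - z^2 + 37*z - 35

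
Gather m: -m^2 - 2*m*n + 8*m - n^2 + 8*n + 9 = -m^2 + m*(8 - 2*n) - n^2 + 8*n + 9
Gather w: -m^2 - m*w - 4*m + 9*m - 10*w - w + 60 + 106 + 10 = -m^2 + 5*m + w*(-m - 11) + 176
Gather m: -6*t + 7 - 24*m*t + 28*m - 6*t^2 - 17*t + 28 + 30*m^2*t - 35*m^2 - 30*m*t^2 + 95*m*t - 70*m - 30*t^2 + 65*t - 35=m^2*(30*t - 35) + m*(-30*t^2 + 71*t - 42) - 36*t^2 + 42*t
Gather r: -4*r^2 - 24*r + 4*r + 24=-4*r^2 - 20*r + 24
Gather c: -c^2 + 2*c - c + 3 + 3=-c^2 + c + 6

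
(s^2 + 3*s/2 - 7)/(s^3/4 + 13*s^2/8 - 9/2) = 4*(2*s^2 + 3*s - 14)/(2*s^3 + 13*s^2 - 36)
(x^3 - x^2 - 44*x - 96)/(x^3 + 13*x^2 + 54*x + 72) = (x - 8)/(x + 6)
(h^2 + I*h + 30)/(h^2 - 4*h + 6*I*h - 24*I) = (h - 5*I)/(h - 4)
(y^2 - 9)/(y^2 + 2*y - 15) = (y + 3)/(y + 5)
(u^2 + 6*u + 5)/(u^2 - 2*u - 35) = (u + 1)/(u - 7)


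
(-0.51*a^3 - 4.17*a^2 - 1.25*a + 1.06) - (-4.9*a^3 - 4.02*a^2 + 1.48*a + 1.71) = 4.39*a^3 - 0.15*a^2 - 2.73*a - 0.65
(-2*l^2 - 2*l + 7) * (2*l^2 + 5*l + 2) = -4*l^4 - 14*l^3 + 31*l + 14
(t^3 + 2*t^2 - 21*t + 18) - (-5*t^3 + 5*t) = 6*t^3 + 2*t^2 - 26*t + 18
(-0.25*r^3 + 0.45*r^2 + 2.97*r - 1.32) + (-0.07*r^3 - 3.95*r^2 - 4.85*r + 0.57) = -0.32*r^3 - 3.5*r^2 - 1.88*r - 0.75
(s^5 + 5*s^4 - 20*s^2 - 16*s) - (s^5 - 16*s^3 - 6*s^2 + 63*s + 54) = 5*s^4 + 16*s^3 - 14*s^2 - 79*s - 54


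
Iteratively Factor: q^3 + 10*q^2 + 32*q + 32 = (q + 4)*(q^2 + 6*q + 8) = (q + 4)^2*(q + 2)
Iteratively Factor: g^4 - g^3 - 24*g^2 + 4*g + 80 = (g + 4)*(g^3 - 5*g^2 - 4*g + 20) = (g - 2)*(g + 4)*(g^2 - 3*g - 10) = (g - 2)*(g + 2)*(g + 4)*(g - 5)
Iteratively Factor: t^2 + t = (t + 1)*(t)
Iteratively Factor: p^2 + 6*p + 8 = (p + 2)*(p + 4)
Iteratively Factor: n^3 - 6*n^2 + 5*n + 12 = (n - 3)*(n^2 - 3*n - 4) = (n - 3)*(n + 1)*(n - 4)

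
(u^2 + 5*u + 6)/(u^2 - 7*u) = (u^2 + 5*u + 6)/(u*(u - 7))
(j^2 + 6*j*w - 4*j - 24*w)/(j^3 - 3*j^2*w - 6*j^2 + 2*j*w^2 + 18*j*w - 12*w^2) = (j^2 + 6*j*w - 4*j - 24*w)/(j^3 - 3*j^2*w - 6*j^2 + 2*j*w^2 + 18*j*w - 12*w^2)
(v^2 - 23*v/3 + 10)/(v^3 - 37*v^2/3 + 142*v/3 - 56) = (3*v - 5)/(3*v^2 - 19*v + 28)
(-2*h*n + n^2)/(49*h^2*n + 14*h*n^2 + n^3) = (-2*h + n)/(49*h^2 + 14*h*n + n^2)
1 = 1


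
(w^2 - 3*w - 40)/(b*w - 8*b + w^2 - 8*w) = (w + 5)/(b + w)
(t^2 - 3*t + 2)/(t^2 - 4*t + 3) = (t - 2)/(t - 3)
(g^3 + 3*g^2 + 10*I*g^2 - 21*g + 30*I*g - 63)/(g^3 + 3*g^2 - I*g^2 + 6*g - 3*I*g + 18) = (g^2 + 10*I*g - 21)/(g^2 - I*g + 6)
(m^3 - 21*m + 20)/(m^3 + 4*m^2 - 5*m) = (m - 4)/m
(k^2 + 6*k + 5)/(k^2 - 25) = (k + 1)/(k - 5)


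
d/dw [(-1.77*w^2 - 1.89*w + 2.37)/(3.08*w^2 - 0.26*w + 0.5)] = (6.2814*w^2 - 16.3692*w - 0.3288)/(9.4864*w^4 - 1.6016*w^3 + 3.1476*w^2 - 0.26*w + 0.25)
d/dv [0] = 0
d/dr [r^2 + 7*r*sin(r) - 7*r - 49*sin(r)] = 7*r*cos(r) + 2*r + 7*sin(r) - 49*cos(r) - 7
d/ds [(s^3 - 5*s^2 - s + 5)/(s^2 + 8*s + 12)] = (s^4 + 16*s^3 - 3*s^2 - 130*s - 52)/(s^4 + 16*s^3 + 88*s^2 + 192*s + 144)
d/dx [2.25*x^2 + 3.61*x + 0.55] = 4.5*x + 3.61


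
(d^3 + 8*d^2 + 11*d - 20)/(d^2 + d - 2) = (d^2 + 9*d + 20)/(d + 2)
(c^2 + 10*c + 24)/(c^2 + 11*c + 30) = (c + 4)/(c + 5)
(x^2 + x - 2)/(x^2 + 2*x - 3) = (x + 2)/(x + 3)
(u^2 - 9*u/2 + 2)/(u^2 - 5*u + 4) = (u - 1/2)/(u - 1)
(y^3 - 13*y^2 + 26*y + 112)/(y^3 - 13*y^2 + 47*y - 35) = (y^2 - 6*y - 16)/(y^2 - 6*y + 5)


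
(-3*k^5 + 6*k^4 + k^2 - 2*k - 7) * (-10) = 30*k^5 - 60*k^4 - 10*k^2 + 20*k + 70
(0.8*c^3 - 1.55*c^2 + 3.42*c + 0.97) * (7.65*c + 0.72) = 6.12*c^4 - 11.2815*c^3 + 25.047*c^2 + 9.8829*c + 0.6984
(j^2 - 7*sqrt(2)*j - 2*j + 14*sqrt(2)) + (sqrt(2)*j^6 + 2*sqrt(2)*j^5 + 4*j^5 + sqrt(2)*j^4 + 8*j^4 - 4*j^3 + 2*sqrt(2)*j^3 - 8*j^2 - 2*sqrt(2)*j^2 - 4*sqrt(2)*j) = sqrt(2)*j^6 + 2*sqrt(2)*j^5 + 4*j^5 + sqrt(2)*j^4 + 8*j^4 - 4*j^3 + 2*sqrt(2)*j^3 - 7*j^2 - 2*sqrt(2)*j^2 - 11*sqrt(2)*j - 2*j + 14*sqrt(2)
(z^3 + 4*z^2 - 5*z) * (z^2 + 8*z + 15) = z^5 + 12*z^4 + 42*z^3 + 20*z^2 - 75*z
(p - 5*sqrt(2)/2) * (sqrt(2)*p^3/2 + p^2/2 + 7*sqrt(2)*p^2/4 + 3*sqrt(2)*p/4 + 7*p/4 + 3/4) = sqrt(2)*p^4/2 - 2*p^3 + 7*sqrt(2)*p^3/4 - 7*p^2 - sqrt(2)*p^2/2 - 35*sqrt(2)*p/8 - 3*p - 15*sqrt(2)/8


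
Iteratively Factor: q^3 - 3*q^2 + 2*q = (q - 2)*(q^2 - q) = (q - 2)*(q - 1)*(q)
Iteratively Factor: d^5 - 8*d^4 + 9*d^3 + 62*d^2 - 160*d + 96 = (d - 4)*(d^4 - 4*d^3 - 7*d^2 + 34*d - 24) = (d - 4)*(d - 1)*(d^3 - 3*d^2 - 10*d + 24) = (d - 4)*(d - 1)*(d + 3)*(d^2 - 6*d + 8) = (d - 4)*(d - 2)*(d - 1)*(d + 3)*(d - 4)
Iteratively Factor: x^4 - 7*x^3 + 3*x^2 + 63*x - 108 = (x - 3)*(x^3 - 4*x^2 - 9*x + 36) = (x - 3)^2*(x^2 - x - 12) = (x - 3)^2*(x + 3)*(x - 4)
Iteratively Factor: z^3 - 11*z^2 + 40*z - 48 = (z - 4)*(z^2 - 7*z + 12) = (z - 4)*(z - 3)*(z - 4)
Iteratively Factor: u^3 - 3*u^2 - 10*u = (u)*(u^2 - 3*u - 10) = u*(u - 5)*(u + 2)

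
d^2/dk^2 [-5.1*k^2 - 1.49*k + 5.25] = -10.2000000000000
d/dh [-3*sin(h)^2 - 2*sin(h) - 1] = -2*(3*sin(h) + 1)*cos(h)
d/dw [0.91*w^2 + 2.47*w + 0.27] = 1.82*w + 2.47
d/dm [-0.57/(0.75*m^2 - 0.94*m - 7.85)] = (0.855*m - 0.5358)/(-0.75*m^2 + 0.94*m + 7.85)^2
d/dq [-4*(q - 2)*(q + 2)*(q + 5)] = -12*q^2 - 40*q + 16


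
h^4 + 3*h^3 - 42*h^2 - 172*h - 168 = (h - 7)*(h + 2)^2*(h + 6)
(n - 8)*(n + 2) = n^2 - 6*n - 16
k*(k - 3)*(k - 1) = k^3 - 4*k^2 + 3*k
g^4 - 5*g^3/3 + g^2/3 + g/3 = g*(g - 1)^2*(g + 1/3)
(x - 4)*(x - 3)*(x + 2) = x^3 - 5*x^2 - 2*x + 24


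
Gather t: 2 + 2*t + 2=2*t + 4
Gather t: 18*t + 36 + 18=18*t + 54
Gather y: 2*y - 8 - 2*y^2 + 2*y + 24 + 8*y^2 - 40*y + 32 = 6*y^2 - 36*y + 48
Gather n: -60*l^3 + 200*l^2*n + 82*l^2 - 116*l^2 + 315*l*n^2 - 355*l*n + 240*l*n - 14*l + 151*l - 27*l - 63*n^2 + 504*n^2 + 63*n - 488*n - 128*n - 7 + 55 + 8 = -60*l^3 - 34*l^2 + 110*l + n^2*(315*l + 441) + n*(200*l^2 - 115*l - 553) + 56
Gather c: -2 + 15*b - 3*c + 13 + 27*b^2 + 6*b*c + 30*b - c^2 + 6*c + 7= 27*b^2 + 45*b - c^2 + c*(6*b + 3) + 18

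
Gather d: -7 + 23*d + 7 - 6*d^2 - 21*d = -6*d^2 + 2*d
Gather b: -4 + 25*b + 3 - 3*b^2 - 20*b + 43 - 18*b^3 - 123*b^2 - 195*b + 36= -18*b^3 - 126*b^2 - 190*b + 78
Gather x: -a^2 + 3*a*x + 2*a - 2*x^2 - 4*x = -a^2 + 2*a - 2*x^2 + x*(3*a - 4)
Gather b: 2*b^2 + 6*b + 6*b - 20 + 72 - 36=2*b^2 + 12*b + 16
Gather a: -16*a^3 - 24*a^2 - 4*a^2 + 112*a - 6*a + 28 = -16*a^3 - 28*a^2 + 106*a + 28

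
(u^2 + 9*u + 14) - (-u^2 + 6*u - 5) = 2*u^2 + 3*u + 19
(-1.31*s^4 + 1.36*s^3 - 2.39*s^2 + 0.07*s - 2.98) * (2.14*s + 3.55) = -2.8034*s^5 - 1.7401*s^4 - 0.2866*s^3 - 8.3347*s^2 - 6.1287*s - 10.579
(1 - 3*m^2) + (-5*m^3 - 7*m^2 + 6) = -5*m^3 - 10*m^2 + 7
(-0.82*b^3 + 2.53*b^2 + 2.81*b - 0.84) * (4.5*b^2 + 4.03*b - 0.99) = -3.69*b^5 + 8.0804*b^4 + 23.6527*b^3 + 5.0396*b^2 - 6.1671*b + 0.8316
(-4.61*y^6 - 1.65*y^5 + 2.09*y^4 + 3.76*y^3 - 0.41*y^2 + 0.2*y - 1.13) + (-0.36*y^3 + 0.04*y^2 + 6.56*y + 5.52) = -4.61*y^6 - 1.65*y^5 + 2.09*y^4 + 3.4*y^3 - 0.37*y^2 + 6.76*y + 4.39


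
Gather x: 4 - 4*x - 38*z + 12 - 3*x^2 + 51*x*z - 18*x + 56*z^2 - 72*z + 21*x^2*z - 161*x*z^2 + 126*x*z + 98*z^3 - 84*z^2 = x^2*(21*z - 3) + x*(-161*z^2 + 177*z - 22) + 98*z^3 - 28*z^2 - 110*z + 16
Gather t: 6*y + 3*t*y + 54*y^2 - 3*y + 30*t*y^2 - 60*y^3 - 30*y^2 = t*(30*y^2 + 3*y) - 60*y^3 + 24*y^2 + 3*y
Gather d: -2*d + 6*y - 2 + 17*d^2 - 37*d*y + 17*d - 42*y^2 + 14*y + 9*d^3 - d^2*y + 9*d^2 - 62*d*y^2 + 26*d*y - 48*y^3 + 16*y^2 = 9*d^3 + d^2*(26 - y) + d*(-62*y^2 - 11*y + 15) - 48*y^3 - 26*y^2 + 20*y - 2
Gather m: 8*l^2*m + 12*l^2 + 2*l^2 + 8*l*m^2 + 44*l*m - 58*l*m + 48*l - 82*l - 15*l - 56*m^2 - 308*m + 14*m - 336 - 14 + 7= 14*l^2 - 49*l + m^2*(8*l - 56) + m*(8*l^2 - 14*l - 294) - 343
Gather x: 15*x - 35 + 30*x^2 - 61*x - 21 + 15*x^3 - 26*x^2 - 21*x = 15*x^3 + 4*x^2 - 67*x - 56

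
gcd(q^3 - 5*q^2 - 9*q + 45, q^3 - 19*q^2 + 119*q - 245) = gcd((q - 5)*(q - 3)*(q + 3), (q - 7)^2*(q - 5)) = q - 5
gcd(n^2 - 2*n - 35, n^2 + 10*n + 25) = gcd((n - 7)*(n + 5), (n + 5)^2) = n + 5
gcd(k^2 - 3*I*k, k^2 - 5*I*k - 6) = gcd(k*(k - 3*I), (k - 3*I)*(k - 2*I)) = k - 3*I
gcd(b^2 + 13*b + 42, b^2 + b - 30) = b + 6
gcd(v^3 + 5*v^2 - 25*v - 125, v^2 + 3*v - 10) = v + 5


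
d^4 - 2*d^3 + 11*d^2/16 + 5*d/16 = d*(d - 5/4)*(d - 1)*(d + 1/4)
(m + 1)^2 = m^2 + 2*m + 1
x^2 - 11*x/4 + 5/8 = (x - 5/2)*(x - 1/4)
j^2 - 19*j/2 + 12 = (j - 8)*(j - 3/2)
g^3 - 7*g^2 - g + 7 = (g - 7)*(g - 1)*(g + 1)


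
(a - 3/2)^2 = a^2 - 3*a + 9/4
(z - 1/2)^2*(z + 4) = z^3 + 3*z^2 - 15*z/4 + 1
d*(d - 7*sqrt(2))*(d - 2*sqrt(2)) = d^3 - 9*sqrt(2)*d^2 + 28*d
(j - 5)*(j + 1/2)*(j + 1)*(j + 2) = j^4 - 3*j^3/2 - 14*j^2 - 33*j/2 - 5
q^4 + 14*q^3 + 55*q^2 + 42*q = q*(q + 1)*(q + 6)*(q + 7)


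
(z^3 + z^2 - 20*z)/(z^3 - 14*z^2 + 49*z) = (z^2 + z - 20)/(z^2 - 14*z + 49)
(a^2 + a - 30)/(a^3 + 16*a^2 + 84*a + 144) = (a - 5)/(a^2 + 10*a + 24)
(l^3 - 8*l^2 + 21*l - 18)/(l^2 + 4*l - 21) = (l^2 - 5*l + 6)/(l + 7)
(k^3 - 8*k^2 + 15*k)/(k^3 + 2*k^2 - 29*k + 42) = k*(k - 5)/(k^2 + 5*k - 14)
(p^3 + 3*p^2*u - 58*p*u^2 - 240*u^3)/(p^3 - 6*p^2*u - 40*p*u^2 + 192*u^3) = (p + 5*u)/(p - 4*u)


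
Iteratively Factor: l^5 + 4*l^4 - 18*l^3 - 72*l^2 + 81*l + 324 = (l + 3)*(l^4 + l^3 - 21*l^2 - 9*l + 108) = (l - 3)*(l + 3)*(l^3 + 4*l^2 - 9*l - 36) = (l - 3)*(l + 3)*(l + 4)*(l^2 - 9) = (l - 3)*(l + 3)^2*(l + 4)*(l - 3)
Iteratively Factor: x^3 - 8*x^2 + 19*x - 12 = (x - 3)*(x^2 - 5*x + 4) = (x - 4)*(x - 3)*(x - 1)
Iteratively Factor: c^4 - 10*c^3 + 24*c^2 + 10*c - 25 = (c - 5)*(c^3 - 5*c^2 - c + 5) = (c - 5)^2*(c^2 - 1) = (c - 5)^2*(c + 1)*(c - 1)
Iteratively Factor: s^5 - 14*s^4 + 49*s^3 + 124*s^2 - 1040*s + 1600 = (s - 5)*(s^4 - 9*s^3 + 4*s^2 + 144*s - 320) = (s - 5)*(s + 4)*(s^3 - 13*s^2 + 56*s - 80) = (s - 5)^2*(s + 4)*(s^2 - 8*s + 16) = (s - 5)^2*(s - 4)*(s + 4)*(s - 4)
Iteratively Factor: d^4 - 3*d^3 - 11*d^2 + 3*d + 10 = (d + 1)*(d^3 - 4*d^2 - 7*d + 10) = (d + 1)*(d + 2)*(d^2 - 6*d + 5) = (d - 5)*(d + 1)*(d + 2)*(d - 1)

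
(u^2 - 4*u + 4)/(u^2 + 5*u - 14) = (u - 2)/(u + 7)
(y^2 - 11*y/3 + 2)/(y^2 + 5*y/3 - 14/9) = 3*(y - 3)/(3*y + 7)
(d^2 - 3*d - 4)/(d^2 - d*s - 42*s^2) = (-d^2 + 3*d + 4)/(-d^2 + d*s + 42*s^2)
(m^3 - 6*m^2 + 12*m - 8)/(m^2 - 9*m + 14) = (m^2 - 4*m + 4)/(m - 7)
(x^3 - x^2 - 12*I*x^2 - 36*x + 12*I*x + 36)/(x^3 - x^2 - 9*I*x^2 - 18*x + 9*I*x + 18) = (x - 6*I)/(x - 3*I)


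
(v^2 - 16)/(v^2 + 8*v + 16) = (v - 4)/(v + 4)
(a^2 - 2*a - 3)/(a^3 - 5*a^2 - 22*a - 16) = (a - 3)/(a^2 - 6*a - 16)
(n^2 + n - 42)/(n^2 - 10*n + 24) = (n + 7)/(n - 4)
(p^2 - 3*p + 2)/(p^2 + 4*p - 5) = (p - 2)/(p + 5)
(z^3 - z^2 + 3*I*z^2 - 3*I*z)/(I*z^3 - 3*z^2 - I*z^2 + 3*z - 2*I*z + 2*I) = z*(-I*z + 3)/(z^2 + 3*I*z - 2)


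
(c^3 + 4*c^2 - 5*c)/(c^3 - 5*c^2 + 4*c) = (c + 5)/(c - 4)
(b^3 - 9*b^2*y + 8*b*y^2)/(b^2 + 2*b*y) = (b^2 - 9*b*y + 8*y^2)/(b + 2*y)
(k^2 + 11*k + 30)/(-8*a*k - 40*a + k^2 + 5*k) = (-k - 6)/(8*a - k)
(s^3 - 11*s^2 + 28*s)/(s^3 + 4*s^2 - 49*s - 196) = s*(s - 4)/(s^2 + 11*s + 28)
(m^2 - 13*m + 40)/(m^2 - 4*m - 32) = (m - 5)/(m + 4)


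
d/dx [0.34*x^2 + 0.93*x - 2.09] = 0.68*x + 0.93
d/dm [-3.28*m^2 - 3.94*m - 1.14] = -6.56*m - 3.94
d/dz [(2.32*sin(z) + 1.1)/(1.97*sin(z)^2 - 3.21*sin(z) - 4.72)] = (-4.334*sin(z) + 2.2852*cos(2*z) - 9.7046)*cos(z)/(-1.97*sin(z)^2 + 3.21*sin(z) + 4.72)^2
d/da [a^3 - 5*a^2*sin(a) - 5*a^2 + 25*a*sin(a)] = -5*a^2*cos(a) + 3*a^2 - 10*a*sin(a) + 25*a*cos(a) - 10*a + 25*sin(a)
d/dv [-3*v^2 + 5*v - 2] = 5 - 6*v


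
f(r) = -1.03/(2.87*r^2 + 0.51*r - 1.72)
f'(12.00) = 0.00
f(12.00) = -0.00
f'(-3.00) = -0.03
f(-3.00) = -0.05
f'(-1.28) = -1.30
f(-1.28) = -0.44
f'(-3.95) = -0.01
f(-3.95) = -0.03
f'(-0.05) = 0.08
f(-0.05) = 0.59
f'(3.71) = 0.01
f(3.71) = -0.03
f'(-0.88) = -1620.34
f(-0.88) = -19.17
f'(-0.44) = -1.08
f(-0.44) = 0.74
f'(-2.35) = -0.08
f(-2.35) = -0.08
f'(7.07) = 0.00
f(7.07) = -0.01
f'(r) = -1.03*(-5.74*r - 0.51)/(2.87*r^2 + 0.51*r - 1.72)^2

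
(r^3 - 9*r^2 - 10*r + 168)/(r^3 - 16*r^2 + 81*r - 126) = (r + 4)/(r - 3)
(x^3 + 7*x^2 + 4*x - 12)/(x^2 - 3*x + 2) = (x^2 + 8*x + 12)/(x - 2)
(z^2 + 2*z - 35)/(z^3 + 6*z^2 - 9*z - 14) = (z - 5)/(z^2 - z - 2)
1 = 1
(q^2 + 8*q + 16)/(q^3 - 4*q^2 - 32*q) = (q + 4)/(q*(q - 8))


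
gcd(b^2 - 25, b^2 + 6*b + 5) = b + 5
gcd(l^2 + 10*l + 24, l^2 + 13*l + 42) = l + 6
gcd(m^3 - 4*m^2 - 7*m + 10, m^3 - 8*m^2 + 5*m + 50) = m^2 - 3*m - 10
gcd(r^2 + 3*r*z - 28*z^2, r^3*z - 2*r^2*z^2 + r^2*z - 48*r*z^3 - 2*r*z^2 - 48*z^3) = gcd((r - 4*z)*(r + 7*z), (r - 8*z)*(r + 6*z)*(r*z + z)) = 1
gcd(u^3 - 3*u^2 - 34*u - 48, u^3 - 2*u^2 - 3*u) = 1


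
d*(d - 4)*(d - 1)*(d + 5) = d^4 - 21*d^2 + 20*d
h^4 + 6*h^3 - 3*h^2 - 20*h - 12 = (h - 2)*(h + 1)^2*(h + 6)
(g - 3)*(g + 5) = g^2 + 2*g - 15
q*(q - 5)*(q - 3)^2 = q^4 - 11*q^3 + 39*q^2 - 45*q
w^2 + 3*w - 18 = (w - 3)*(w + 6)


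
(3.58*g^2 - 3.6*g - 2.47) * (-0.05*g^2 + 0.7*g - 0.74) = -0.179*g^4 + 2.686*g^3 - 5.0457*g^2 + 0.935*g + 1.8278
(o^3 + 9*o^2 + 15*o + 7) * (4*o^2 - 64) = 4*o^5 + 36*o^4 - 4*o^3 - 548*o^2 - 960*o - 448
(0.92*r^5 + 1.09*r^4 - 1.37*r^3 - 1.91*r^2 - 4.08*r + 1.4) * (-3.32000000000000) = -3.0544*r^5 - 3.6188*r^4 + 4.5484*r^3 + 6.3412*r^2 + 13.5456*r - 4.648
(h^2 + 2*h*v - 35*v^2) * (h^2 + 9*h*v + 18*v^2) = h^4 + 11*h^3*v + h^2*v^2 - 279*h*v^3 - 630*v^4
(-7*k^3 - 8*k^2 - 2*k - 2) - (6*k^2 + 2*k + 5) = -7*k^3 - 14*k^2 - 4*k - 7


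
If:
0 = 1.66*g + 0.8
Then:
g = -0.48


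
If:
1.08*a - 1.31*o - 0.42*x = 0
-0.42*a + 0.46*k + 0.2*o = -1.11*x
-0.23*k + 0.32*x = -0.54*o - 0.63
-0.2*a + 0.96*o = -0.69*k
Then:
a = -0.95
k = 0.59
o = -0.62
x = -0.49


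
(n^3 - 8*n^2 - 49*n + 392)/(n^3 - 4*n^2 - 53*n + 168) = (n - 7)/(n - 3)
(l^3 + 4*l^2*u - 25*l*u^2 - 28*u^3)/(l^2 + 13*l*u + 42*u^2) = (l^2 - 3*l*u - 4*u^2)/(l + 6*u)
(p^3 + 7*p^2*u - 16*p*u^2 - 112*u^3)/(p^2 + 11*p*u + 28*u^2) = p - 4*u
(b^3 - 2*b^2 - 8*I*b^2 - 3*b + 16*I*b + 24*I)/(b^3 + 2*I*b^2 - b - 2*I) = (b^2 - b*(3 + 8*I) + 24*I)/(b^2 + b*(-1 + 2*I) - 2*I)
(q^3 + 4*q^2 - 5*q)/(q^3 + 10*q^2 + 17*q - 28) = q*(q + 5)/(q^2 + 11*q + 28)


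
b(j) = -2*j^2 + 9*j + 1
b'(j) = 9 - 4*j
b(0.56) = 5.41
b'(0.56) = 6.76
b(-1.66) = -19.45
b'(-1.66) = 15.64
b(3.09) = 9.71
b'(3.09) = -3.36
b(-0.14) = -0.30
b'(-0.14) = 9.56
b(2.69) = 10.74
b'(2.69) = -1.76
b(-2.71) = -38.08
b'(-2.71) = 19.84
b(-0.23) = -1.18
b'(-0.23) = 9.92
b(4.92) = -3.13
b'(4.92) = -10.68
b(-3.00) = -44.00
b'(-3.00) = 21.00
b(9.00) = -80.00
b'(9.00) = -27.00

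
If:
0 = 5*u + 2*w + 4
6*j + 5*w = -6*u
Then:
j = 4/5 - 13*w/30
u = -2*w/5 - 4/5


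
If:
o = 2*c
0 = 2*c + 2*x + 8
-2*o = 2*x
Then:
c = 4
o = 8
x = -8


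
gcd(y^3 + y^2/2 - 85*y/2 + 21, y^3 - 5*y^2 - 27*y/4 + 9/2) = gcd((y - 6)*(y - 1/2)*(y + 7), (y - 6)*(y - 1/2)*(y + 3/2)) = y^2 - 13*y/2 + 3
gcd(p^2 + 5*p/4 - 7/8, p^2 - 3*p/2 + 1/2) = p - 1/2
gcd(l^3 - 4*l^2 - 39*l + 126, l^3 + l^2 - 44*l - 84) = l^2 - l - 42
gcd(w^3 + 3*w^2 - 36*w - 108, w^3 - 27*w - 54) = w^2 - 3*w - 18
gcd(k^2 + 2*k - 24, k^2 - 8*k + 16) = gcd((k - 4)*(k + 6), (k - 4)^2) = k - 4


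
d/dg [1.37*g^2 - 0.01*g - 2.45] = 2.74*g - 0.01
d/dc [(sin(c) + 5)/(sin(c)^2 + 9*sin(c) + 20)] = -cos(c)/(sin(c) + 4)^2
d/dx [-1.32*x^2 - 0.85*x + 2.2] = -2.64*x - 0.85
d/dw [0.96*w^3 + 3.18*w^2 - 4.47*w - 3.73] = 2.88*w^2 + 6.36*w - 4.47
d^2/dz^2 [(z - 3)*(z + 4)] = 2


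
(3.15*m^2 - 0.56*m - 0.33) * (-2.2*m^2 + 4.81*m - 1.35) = -6.93*m^4 + 16.3835*m^3 - 6.2201*m^2 - 0.8313*m + 0.4455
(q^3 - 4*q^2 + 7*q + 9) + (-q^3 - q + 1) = -4*q^2 + 6*q + 10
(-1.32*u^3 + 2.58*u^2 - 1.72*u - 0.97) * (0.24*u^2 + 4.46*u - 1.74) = -0.3168*u^5 - 5.268*u^4 + 13.3908*u^3 - 12.3932*u^2 - 1.3334*u + 1.6878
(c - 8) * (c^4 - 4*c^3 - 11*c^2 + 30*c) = c^5 - 12*c^4 + 21*c^3 + 118*c^2 - 240*c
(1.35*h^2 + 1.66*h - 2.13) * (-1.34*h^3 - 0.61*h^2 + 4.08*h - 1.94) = -1.809*h^5 - 3.0479*h^4 + 7.3496*h^3 + 5.4531*h^2 - 11.9108*h + 4.1322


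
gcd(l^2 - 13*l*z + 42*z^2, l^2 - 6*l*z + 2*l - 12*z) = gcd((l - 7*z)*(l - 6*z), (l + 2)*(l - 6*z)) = -l + 6*z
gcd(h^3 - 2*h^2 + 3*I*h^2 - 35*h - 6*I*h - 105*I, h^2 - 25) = h + 5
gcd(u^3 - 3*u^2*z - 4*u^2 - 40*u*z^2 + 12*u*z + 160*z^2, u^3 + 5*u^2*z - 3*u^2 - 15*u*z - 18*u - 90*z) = u + 5*z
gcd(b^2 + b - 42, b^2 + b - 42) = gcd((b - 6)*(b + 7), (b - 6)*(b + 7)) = b^2 + b - 42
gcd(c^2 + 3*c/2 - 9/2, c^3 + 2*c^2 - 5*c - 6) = c + 3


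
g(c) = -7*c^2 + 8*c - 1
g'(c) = 8 - 14*c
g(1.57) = -5.69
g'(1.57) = -13.98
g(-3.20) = -98.28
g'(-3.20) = 52.80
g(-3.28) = -102.55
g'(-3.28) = 53.92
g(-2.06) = -47.19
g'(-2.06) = 36.84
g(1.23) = -1.75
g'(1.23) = -9.22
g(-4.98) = -214.44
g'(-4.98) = 77.72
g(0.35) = 0.94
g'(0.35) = 3.10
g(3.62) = -63.77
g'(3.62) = -42.68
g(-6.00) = -301.00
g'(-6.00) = 92.00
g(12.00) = -913.00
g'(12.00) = -160.00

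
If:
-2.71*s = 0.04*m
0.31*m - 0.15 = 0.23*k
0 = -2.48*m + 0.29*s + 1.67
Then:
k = 0.25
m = 0.67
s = -0.01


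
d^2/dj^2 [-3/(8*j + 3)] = -384/(8*j + 3)^3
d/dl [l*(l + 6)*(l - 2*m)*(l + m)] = 4*l^3 - 3*l^2*m + 18*l^2 - 4*l*m^2 - 12*l*m - 12*m^2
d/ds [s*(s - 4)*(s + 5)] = 3*s^2 + 2*s - 20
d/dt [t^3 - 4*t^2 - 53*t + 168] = 3*t^2 - 8*t - 53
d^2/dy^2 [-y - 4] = 0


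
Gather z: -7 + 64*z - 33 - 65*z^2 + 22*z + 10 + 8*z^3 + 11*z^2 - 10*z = 8*z^3 - 54*z^2 + 76*z - 30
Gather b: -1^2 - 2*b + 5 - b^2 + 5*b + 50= -b^2 + 3*b + 54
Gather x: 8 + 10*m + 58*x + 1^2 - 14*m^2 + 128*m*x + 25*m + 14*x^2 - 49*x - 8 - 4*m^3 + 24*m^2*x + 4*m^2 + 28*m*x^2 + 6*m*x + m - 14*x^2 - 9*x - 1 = -4*m^3 - 10*m^2 + 28*m*x^2 + 36*m + x*(24*m^2 + 134*m)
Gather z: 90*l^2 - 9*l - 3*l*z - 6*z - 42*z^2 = 90*l^2 - 9*l - 42*z^2 + z*(-3*l - 6)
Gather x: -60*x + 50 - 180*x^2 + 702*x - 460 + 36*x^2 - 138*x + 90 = -144*x^2 + 504*x - 320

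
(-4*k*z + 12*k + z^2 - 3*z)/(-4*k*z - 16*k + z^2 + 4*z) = (z - 3)/(z + 4)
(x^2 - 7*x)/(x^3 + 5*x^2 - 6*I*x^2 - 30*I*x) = (x - 7)/(x^2 + x*(5 - 6*I) - 30*I)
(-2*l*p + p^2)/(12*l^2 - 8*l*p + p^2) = p/(-6*l + p)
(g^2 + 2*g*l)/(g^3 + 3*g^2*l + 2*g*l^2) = 1/(g + l)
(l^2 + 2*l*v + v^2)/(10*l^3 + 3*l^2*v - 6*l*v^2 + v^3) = (l + v)/(10*l^2 - 7*l*v + v^2)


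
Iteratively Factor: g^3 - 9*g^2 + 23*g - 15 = (g - 1)*(g^2 - 8*g + 15) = (g - 3)*(g - 1)*(g - 5)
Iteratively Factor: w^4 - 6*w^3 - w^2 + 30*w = (w - 5)*(w^3 - w^2 - 6*w) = (w - 5)*(w - 3)*(w^2 + 2*w) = (w - 5)*(w - 3)*(w + 2)*(w)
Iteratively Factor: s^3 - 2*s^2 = (s - 2)*(s^2) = s*(s - 2)*(s)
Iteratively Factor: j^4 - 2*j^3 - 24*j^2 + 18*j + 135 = (j - 3)*(j^3 + j^2 - 21*j - 45) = (j - 3)*(j + 3)*(j^2 - 2*j - 15) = (j - 3)*(j + 3)^2*(j - 5)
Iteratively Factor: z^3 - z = (z - 1)*(z^2 + z) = (z - 1)*(z + 1)*(z)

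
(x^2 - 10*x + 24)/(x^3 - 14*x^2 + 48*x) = (x - 4)/(x*(x - 8))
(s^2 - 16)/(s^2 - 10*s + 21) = (s^2 - 16)/(s^2 - 10*s + 21)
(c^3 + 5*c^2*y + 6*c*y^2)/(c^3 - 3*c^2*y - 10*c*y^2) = (-c - 3*y)/(-c + 5*y)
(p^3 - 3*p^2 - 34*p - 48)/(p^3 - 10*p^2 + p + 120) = (p + 2)/(p - 5)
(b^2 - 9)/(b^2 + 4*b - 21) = (b + 3)/(b + 7)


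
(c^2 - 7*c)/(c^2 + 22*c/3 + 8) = 3*c*(c - 7)/(3*c^2 + 22*c + 24)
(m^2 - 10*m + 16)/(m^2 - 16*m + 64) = (m - 2)/(m - 8)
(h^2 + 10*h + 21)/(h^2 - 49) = (h + 3)/(h - 7)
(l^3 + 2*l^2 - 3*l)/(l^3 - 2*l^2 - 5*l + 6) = l*(l + 3)/(l^2 - l - 6)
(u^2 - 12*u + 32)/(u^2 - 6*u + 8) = (u - 8)/(u - 2)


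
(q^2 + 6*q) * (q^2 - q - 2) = q^4 + 5*q^3 - 8*q^2 - 12*q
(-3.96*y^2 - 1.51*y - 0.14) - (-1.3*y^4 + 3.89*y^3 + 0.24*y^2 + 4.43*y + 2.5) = 1.3*y^4 - 3.89*y^3 - 4.2*y^2 - 5.94*y - 2.64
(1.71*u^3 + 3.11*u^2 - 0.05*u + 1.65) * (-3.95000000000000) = -6.7545*u^3 - 12.2845*u^2 + 0.1975*u - 6.5175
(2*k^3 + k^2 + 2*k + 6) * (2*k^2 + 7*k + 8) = 4*k^5 + 16*k^4 + 27*k^3 + 34*k^2 + 58*k + 48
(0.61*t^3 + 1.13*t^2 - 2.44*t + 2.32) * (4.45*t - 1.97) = 2.7145*t^4 + 3.8268*t^3 - 13.0841*t^2 + 15.1308*t - 4.5704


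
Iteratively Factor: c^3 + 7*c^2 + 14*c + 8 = (c + 4)*(c^2 + 3*c + 2) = (c + 1)*(c + 4)*(c + 2)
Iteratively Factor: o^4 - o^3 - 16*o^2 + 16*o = (o + 4)*(o^3 - 5*o^2 + 4*o) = o*(o + 4)*(o^2 - 5*o + 4) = o*(o - 4)*(o + 4)*(o - 1)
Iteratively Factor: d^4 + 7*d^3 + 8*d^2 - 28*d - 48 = (d - 2)*(d^3 + 9*d^2 + 26*d + 24) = (d - 2)*(d + 4)*(d^2 + 5*d + 6) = (d - 2)*(d + 2)*(d + 4)*(d + 3)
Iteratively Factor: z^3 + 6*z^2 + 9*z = (z + 3)*(z^2 + 3*z) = z*(z + 3)*(z + 3)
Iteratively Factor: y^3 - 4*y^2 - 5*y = (y)*(y^2 - 4*y - 5) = y*(y - 5)*(y + 1)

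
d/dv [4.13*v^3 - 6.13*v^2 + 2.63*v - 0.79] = 12.39*v^2 - 12.26*v + 2.63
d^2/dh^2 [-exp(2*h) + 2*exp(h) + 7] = (2 - 4*exp(h))*exp(h)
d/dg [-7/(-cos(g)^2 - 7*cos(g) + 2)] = 7*(2*cos(g) + 7)*sin(g)/(cos(g)^2 + 7*cos(g) - 2)^2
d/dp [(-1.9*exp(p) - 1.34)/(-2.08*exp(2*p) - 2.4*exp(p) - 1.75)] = (-3.952*exp(2*p) - 5.5744*exp(p) + 0.109)*exp(p)/(4.3264*exp(4*p) + 9.984*exp(3*p) + 13.04*exp(2*p) + 8.4*exp(p) + 3.0625)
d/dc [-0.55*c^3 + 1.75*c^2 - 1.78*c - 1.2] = -1.65*c^2 + 3.5*c - 1.78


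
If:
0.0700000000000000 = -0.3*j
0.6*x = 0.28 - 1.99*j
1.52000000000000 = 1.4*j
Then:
No Solution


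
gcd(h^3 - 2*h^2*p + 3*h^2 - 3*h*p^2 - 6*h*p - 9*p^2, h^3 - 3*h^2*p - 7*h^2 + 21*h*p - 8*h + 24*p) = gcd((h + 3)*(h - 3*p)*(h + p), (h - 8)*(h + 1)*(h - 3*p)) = -h + 3*p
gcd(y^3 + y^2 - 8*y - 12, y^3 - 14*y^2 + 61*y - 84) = y - 3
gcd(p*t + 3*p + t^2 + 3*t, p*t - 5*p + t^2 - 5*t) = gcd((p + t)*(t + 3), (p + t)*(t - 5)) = p + t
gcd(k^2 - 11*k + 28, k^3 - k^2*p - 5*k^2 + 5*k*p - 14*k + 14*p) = k - 7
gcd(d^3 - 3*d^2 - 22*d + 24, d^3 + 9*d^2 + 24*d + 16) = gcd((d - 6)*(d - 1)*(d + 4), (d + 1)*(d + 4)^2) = d + 4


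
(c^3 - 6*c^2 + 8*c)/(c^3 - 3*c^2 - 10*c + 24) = c/(c + 3)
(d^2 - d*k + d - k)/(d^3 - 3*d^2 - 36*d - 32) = (d - k)/(d^2 - 4*d - 32)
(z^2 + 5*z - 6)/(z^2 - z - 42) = (z - 1)/(z - 7)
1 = 1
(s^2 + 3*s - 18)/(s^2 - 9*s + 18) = (s + 6)/(s - 6)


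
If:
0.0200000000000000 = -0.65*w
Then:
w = -0.03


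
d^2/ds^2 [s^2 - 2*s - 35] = 2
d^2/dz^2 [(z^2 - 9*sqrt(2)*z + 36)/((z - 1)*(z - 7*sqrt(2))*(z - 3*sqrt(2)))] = 2*(z^6 - 27*sqrt(2)*z^5 - 3*sqrt(2)*z^4 + 630*z^4 - 3881*sqrt(2)*z^3 + 68*z^3 - 288*sqrt(2)*z^2 + 26118*z^2 - 45306*sqrt(2)*z + 1080*z - 756*sqrt(2) + 63396)/(z^9 - 30*sqrt(2)*z^8 - 3*z^8 + 90*sqrt(2)*z^7 + 729*z^7 - 4610*sqrt(2)*z^6 - 2179*z^6 + 13590*sqrt(2)*z^5 + 32670*z^5 - 66480*sqrt(2)*z^4 - 92202*z^4 + 165564*z^3 + 163280*sqrt(2)*z^3 - 252756*z^2 - 158760*sqrt(2)*z^2 + 52920*sqrt(2)*z + 222264*z - 74088)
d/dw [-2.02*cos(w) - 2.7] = 2.02*sin(w)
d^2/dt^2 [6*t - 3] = 0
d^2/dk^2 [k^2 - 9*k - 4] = 2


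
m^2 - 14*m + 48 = (m - 8)*(m - 6)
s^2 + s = s*(s + 1)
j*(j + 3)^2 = j^3 + 6*j^2 + 9*j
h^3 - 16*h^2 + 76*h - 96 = (h - 8)*(h - 6)*(h - 2)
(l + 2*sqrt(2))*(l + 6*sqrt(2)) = l^2 + 8*sqrt(2)*l + 24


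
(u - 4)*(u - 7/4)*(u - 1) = u^3 - 27*u^2/4 + 51*u/4 - 7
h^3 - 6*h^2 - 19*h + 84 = (h - 7)*(h - 3)*(h + 4)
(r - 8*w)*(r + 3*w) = r^2 - 5*r*w - 24*w^2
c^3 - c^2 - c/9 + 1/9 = (c - 1)*(c - 1/3)*(c + 1/3)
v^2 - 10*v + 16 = (v - 8)*(v - 2)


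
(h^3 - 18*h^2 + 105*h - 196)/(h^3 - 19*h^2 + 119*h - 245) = (h - 4)/(h - 5)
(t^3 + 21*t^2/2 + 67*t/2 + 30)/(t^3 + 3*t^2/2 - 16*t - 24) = (t + 5)/(t - 4)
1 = 1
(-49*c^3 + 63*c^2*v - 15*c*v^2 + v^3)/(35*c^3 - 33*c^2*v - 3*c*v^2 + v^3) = (-7*c + v)/(5*c + v)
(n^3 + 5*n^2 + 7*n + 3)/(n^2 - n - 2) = (n^2 + 4*n + 3)/(n - 2)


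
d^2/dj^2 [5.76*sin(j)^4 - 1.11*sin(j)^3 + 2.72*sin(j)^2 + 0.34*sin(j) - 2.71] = -92.16*sin(j)^4 + 9.99*sin(j)^3 + 58.24*sin(j)^2 - 7.0*sin(j) + 5.44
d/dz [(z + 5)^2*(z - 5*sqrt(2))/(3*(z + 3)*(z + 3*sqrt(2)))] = (z + 5)*((-z + 5*sqrt(2))*(z + 3)*(z + 5) + (-z + 5*sqrt(2))*(z + 5)*(z + 3*sqrt(2)) + (z + 3)*(z + 3*sqrt(2))*(3*z - 10*sqrt(2) + 5))/(3*(z + 3)^2*(z + 3*sqrt(2))^2)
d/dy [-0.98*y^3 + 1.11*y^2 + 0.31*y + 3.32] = -2.94*y^2 + 2.22*y + 0.31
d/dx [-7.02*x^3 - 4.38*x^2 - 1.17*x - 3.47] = -21.06*x^2 - 8.76*x - 1.17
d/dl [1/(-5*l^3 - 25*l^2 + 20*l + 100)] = (3*l^2 + 10*l - 4)/(5*(l^3 + 5*l^2 - 4*l - 20)^2)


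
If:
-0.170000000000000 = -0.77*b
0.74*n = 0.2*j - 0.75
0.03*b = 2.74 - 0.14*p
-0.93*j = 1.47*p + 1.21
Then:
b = 0.22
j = -32.16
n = -9.71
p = 19.52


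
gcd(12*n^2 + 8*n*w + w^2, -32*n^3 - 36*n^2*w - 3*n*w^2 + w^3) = 1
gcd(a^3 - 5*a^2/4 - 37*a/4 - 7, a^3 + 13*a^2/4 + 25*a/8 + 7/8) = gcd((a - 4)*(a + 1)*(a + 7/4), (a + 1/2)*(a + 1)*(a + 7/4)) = a^2 + 11*a/4 + 7/4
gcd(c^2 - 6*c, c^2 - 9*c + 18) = c - 6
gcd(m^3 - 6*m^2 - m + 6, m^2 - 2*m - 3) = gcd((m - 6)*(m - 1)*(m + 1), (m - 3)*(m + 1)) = m + 1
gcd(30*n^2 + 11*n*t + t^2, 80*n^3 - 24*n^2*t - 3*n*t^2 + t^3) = 5*n + t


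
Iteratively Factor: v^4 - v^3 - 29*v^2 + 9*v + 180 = (v - 3)*(v^3 + 2*v^2 - 23*v - 60) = (v - 3)*(v + 4)*(v^2 - 2*v - 15) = (v - 3)*(v + 3)*(v + 4)*(v - 5)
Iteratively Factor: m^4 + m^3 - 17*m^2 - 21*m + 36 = (m - 4)*(m^3 + 5*m^2 + 3*m - 9) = (m - 4)*(m + 3)*(m^2 + 2*m - 3) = (m - 4)*(m + 3)^2*(m - 1)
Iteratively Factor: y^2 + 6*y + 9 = (y + 3)*(y + 3)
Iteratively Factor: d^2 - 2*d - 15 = (d - 5)*(d + 3)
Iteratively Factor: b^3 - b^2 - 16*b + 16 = (b + 4)*(b^2 - 5*b + 4) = (b - 1)*(b + 4)*(b - 4)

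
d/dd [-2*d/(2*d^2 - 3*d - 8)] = 4*(d^2 + 4)/(4*d^4 - 12*d^3 - 23*d^2 + 48*d + 64)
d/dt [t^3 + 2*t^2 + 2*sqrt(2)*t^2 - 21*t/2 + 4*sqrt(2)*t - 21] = 3*t^2 + 4*t + 4*sqrt(2)*t - 21/2 + 4*sqrt(2)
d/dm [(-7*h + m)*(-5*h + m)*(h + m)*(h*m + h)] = h*(35*h^3 + 46*h^2*m + 23*h^2 - 33*h*m^2 - 22*h*m + 4*m^3 + 3*m^2)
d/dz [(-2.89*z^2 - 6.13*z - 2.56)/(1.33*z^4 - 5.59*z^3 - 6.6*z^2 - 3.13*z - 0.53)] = (7.6874*z^5 + 8.3036*z^4 - 54.9142*z^3 - 74.3435*z^2 - 30.7286*z - 4.7639)/(1.7689*z^8 - 14.8694*z^7 + 13.6921*z^6 + 65.4622*z^5 + 77.1436*z^4 + 47.2414*z^3 + 16.7929*z^2 + 3.3178*z + 0.2809)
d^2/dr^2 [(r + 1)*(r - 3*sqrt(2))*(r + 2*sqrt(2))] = 6*r - 2*sqrt(2) + 2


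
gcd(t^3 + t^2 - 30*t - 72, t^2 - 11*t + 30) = t - 6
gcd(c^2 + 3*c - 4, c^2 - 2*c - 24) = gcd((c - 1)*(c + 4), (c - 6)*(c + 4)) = c + 4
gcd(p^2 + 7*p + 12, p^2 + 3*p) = p + 3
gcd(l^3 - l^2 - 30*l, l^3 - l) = l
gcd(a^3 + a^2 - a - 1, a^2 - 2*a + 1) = a - 1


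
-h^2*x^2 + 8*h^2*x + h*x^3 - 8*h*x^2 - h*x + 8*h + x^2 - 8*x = (-h + x)*(x - 8)*(h*x + 1)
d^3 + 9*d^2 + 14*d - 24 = (d - 1)*(d + 4)*(d + 6)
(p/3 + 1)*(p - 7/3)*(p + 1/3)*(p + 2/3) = p^4/3 + 5*p^3/9 - 55*p^2/27 - 185*p/81 - 14/27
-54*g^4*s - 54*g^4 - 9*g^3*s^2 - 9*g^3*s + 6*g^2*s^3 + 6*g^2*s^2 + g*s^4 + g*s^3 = (-3*g + s)*(3*g + s)*(6*g + s)*(g*s + g)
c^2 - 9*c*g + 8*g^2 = (c - 8*g)*(c - g)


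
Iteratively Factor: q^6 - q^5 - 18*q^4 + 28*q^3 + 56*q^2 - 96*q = (q - 2)*(q^5 + q^4 - 16*q^3 - 4*q^2 + 48*q) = (q - 2)^2*(q^4 + 3*q^3 - 10*q^2 - 24*q) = (q - 2)^2*(q + 4)*(q^3 - q^2 - 6*q) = (q - 2)^2*(q + 2)*(q + 4)*(q^2 - 3*q) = q*(q - 2)^2*(q + 2)*(q + 4)*(q - 3)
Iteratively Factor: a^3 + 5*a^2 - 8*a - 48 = (a + 4)*(a^2 + a - 12) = (a - 3)*(a + 4)*(a + 4)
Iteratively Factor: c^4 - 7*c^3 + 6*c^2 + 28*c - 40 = (c - 2)*(c^3 - 5*c^2 - 4*c + 20) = (c - 2)^2*(c^2 - 3*c - 10) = (c - 5)*(c - 2)^2*(c + 2)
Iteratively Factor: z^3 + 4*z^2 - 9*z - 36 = (z + 3)*(z^2 + z - 12) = (z - 3)*(z + 3)*(z + 4)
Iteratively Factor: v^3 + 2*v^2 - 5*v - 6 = (v + 3)*(v^2 - v - 2) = (v + 1)*(v + 3)*(v - 2)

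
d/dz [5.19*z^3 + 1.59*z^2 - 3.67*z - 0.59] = 15.57*z^2 + 3.18*z - 3.67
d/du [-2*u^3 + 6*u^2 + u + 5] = -6*u^2 + 12*u + 1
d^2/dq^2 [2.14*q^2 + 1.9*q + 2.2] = 4.28000000000000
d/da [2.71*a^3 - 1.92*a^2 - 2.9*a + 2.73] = 8.13*a^2 - 3.84*a - 2.9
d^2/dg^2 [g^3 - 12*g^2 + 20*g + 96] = 6*g - 24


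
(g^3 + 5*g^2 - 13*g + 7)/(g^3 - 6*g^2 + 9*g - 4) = (g + 7)/(g - 4)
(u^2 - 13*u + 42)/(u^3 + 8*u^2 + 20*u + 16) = (u^2 - 13*u + 42)/(u^3 + 8*u^2 + 20*u + 16)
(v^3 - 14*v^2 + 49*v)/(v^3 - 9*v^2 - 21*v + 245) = v/(v + 5)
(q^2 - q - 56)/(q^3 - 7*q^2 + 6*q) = (q^2 - q - 56)/(q*(q^2 - 7*q + 6))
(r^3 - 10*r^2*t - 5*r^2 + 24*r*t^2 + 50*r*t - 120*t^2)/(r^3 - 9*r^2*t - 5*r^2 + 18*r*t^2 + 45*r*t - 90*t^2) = (r - 4*t)/(r - 3*t)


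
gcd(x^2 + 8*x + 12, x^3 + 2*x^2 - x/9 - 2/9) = x + 2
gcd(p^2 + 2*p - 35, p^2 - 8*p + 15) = p - 5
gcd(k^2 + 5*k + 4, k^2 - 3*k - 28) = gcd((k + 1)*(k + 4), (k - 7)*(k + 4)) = k + 4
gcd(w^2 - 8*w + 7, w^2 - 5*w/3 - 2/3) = 1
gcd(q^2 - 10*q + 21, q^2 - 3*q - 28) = q - 7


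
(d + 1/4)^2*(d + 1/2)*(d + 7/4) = d^4 + 11*d^3/4 + 33*d^2/16 + 37*d/64 + 7/128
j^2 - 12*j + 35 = (j - 7)*(j - 5)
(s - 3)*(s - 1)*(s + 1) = s^3 - 3*s^2 - s + 3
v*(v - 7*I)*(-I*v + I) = -I*v^3 - 7*v^2 + I*v^2 + 7*v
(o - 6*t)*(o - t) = o^2 - 7*o*t + 6*t^2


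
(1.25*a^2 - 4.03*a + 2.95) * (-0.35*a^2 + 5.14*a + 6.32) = -0.4375*a^4 + 7.8355*a^3 - 13.8467*a^2 - 10.3066*a + 18.644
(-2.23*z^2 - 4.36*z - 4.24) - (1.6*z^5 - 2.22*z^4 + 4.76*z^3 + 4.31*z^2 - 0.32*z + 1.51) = -1.6*z^5 + 2.22*z^4 - 4.76*z^3 - 6.54*z^2 - 4.04*z - 5.75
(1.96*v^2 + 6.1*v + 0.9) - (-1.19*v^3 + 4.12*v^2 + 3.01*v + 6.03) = 1.19*v^3 - 2.16*v^2 + 3.09*v - 5.13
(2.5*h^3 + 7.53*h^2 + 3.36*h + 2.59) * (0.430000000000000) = 1.075*h^3 + 3.2379*h^2 + 1.4448*h + 1.1137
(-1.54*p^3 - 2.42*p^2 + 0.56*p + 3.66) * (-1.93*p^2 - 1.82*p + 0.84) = 2.9722*p^5 + 7.4734*p^4 + 2.03*p^3 - 10.1158*p^2 - 6.1908*p + 3.0744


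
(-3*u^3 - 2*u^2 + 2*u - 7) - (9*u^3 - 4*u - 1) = -12*u^3 - 2*u^2 + 6*u - 6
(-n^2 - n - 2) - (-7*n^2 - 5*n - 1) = 6*n^2 + 4*n - 1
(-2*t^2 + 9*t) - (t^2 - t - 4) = -3*t^2 + 10*t + 4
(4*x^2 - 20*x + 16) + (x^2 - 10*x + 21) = 5*x^2 - 30*x + 37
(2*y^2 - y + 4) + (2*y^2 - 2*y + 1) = 4*y^2 - 3*y + 5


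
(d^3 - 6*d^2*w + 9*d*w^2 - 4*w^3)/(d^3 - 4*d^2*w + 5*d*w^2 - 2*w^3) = (-d + 4*w)/(-d + 2*w)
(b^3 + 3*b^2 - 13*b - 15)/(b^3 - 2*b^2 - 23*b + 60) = (b + 1)/(b - 4)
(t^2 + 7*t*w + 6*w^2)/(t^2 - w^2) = (t + 6*w)/(t - w)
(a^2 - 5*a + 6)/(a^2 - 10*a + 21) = (a - 2)/(a - 7)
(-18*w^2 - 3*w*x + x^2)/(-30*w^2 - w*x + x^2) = (3*w + x)/(5*w + x)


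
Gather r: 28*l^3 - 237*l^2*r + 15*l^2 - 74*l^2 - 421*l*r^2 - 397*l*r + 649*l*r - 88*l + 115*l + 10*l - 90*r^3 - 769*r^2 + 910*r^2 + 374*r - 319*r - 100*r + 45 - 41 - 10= 28*l^3 - 59*l^2 + 37*l - 90*r^3 + r^2*(141 - 421*l) + r*(-237*l^2 + 252*l - 45) - 6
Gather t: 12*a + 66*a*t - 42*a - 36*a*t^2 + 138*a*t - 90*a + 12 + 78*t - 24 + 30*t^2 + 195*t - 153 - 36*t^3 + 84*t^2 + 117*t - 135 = -120*a - 36*t^3 + t^2*(114 - 36*a) + t*(204*a + 390) - 300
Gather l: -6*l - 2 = -6*l - 2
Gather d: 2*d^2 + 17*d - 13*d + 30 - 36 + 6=2*d^2 + 4*d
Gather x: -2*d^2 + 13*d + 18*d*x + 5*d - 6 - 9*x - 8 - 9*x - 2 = -2*d^2 + 18*d + x*(18*d - 18) - 16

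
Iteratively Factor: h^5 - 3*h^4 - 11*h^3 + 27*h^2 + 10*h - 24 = (h + 1)*(h^4 - 4*h^3 - 7*h^2 + 34*h - 24) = (h - 4)*(h + 1)*(h^3 - 7*h + 6) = (h - 4)*(h - 1)*(h + 1)*(h^2 + h - 6) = (h - 4)*(h - 1)*(h + 1)*(h + 3)*(h - 2)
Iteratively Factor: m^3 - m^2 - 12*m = (m + 3)*(m^2 - 4*m) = (m - 4)*(m + 3)*(m)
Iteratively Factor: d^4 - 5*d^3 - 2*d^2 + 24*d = (d - 3)*(d^3 - 2*d^2 - 8*d) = (d - 4)*(d - 3)*(d^2 + 2*d) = (d - 4)*(d - 3)*(d + 2)*(d)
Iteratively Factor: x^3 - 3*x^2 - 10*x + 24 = (x - 4)*(x^2 + x - 6) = (x - 4)*(x - 2)*(x + 3)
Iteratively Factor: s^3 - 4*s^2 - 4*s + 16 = (s - 4)*(s^2 - 4) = (s - 4)*(s - 2)*(s + 2)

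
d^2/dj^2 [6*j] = 0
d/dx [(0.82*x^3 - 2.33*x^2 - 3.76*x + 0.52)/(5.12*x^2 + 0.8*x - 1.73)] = (4.1984*x^4 + 1.312*x^3 + 13.1314*x^2 + 2.737*x + 6.0888)/(26.2144*x^4 + 8.192*x^3 - 17.0752*x^2 - 2.768*x + 2.9929)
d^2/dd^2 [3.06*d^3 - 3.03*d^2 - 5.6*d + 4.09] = 18.36*d - 6.06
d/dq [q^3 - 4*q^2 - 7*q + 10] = 3*q^2 - 8*q - 7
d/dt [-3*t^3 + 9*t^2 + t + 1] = -9*t^2 + 18*t + 1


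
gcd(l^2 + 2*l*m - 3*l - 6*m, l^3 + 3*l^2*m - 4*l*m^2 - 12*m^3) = l + 2*m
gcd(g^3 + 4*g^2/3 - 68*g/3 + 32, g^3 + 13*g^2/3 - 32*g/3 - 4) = g^2 + 4*g - 12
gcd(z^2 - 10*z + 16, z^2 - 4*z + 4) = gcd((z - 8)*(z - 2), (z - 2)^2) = z - 2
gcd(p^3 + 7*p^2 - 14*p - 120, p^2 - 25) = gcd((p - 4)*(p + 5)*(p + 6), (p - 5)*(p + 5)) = p + 5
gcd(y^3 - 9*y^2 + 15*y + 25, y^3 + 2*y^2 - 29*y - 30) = y^2 - 4*y - 5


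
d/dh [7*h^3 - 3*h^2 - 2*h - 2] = 21*h^2 - 6*h - 2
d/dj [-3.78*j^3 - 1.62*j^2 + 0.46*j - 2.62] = -11.34*j^2 - 3.24*j + 0.46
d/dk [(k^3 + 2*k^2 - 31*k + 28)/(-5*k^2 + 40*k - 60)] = (-k^4 + 16*k^3 - 51*k^2 + 8*k + 148)/(5*(k^4 - 16*k^3 + 88*k^2 - 192*k + 144))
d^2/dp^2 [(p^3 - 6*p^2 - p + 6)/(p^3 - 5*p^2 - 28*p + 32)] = 2*(-p^3 + 78*p^2 - 408*p + 1376)/(p^6 - 12*p^5 - 48*p^4 + 704*p^3 + 1536*p^2 - 12288*p - 32768)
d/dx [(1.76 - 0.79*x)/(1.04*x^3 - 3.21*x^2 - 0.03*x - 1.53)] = (1.6432*x^3 - 8.0271*x^2 + 11.2992*x + 1.2615)/(1.0816*x^6 - 6.6768*x^5 + 10.2417*x^4 - 2.9898*x^3 + 9.8235*x^2 + 0.0918*x + 2.3409)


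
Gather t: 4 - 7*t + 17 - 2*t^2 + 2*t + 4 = -2*t^2 - 5*t + 25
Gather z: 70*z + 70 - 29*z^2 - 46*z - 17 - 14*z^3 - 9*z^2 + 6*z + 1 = -14*z^3 - 38*z^2 + 30*z + 54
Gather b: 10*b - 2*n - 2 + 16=10*b - 2*n + 14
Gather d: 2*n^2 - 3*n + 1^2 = 2*n^2 - 3*n + 1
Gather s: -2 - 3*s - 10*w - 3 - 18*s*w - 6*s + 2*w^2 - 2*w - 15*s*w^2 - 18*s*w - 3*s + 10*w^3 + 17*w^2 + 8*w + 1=s*(-15*w^2 - 36*w - 12) + 10*w^3 + 19*w^2 - 4*w - 4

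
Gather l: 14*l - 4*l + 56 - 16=10*l + 40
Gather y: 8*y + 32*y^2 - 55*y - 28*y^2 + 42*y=4*y^2 - 5*y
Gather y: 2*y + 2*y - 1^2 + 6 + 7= 4*y + 12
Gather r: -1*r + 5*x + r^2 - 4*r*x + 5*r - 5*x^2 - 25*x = r^2 + r*(4 - 4*x) - 5*x^2 - 20*x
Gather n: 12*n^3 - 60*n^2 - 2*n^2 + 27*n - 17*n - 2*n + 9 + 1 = 12*n^3 - 62*n^2 + 8*n + 10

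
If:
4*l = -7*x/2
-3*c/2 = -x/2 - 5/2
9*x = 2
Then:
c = 47/27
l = -7/36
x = 2/9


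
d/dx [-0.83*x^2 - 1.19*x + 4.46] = -1.66*x - 1.19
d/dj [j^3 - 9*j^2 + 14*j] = 3*j^2 - 18*j + 14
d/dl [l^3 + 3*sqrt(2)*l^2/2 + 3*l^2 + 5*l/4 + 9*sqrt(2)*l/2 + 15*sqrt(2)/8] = 3*l^2 + 3*sqrt(2)*l + 6*l + 5/4 + 9*sqrt(2)/2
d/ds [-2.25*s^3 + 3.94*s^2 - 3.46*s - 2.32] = -6.75*s^2 + 7.88*s - 3.46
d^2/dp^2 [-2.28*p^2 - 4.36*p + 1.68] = -4.56000000000000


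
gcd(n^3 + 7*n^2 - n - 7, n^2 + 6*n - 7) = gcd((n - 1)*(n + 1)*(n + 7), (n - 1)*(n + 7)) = n^2 + 6*n - 7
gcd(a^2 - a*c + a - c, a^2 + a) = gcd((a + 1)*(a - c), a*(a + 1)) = a + 1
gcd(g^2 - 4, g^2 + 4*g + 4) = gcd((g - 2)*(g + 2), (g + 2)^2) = g + 2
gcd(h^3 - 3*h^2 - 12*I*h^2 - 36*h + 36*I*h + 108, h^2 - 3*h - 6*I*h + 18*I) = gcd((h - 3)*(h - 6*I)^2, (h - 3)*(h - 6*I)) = h^2 + h*(-3 - 6*I) + 18*I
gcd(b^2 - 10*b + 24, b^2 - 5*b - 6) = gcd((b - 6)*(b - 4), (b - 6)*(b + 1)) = b - 6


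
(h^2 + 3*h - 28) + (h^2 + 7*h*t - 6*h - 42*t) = 2*h^2 + 7*h*t - 3*h - 42*t - 28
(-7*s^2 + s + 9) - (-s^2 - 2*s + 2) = -6*s^2 + 3*s + 7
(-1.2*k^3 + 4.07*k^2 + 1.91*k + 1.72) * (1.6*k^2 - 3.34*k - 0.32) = -1.92*k^5 + 10.52*k^4 - 10.1538*k^3 - 4.9298*k^2 - 6.356*k - 0.5504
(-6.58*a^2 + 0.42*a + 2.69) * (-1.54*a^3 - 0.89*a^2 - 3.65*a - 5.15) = 10.1332*a^5 + 5.2094*a^4 + 19.5006*a^3 + 29.9599*a^2 - 11.9815*a - 13.8535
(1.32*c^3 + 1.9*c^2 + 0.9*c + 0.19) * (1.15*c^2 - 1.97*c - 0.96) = 1.518*c^5 - 0.4154*c^4 - 3.9752*c^3 - 3.3785*c^2 - 1.2383*c - 0.1824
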